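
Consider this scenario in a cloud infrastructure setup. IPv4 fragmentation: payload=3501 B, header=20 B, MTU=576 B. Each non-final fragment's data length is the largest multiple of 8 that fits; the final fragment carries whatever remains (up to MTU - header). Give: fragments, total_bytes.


Max data per non-final fragment = floor((MTU - header)/8)*8 = floor((576 - 20)/8)*8 = floor(556/8)*8 = 552 B
Final fragment needs no 8-byte alignment: it can carry up to MTU - header = 556 B
Non-final fragments needed = ceil((payload - 556) / 552) = ceil(2945/552) = ceil(5.3351) = 6
Number of fragments = 6 + 1 = 7
Fragment sizes (data): 6 * 552 B + 189 B (last, 189 <= 556 OK)
Total bytes sent = payload + n_frags * header = 3501 + 7*20 = 3501 + 140 = 3641 B

7, 3641


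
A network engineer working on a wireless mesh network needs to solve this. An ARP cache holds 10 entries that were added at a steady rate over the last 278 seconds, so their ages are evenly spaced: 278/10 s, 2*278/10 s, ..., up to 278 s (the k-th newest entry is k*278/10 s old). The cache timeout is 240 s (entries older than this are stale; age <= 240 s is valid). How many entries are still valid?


Ages are k * 278/10 s for k = 1..10 (spacing = 27.8000 s).
Entry k is valid iff k * 278/10 <= 240 iff k <= 10 * 240 / 278 = 8.6331
n_valid = floor(8.6331) = 8
(n_stale = 10 - 8 = 2)

8


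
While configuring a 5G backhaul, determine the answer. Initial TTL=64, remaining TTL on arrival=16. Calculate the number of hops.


Given: initial TTL = 64, received TTL = 16
Hops = initial TTL - received TTL
Hops = 64 - 16 = 48

48


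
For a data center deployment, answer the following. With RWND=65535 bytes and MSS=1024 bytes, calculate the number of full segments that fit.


Given: RWND = 65535 bytes, MSS = 1024 bytes
Full segments = floor(RWND / MSS)
Full segments = floor(65535 / 1024)
Full segments = floor(63.999) = 63

63


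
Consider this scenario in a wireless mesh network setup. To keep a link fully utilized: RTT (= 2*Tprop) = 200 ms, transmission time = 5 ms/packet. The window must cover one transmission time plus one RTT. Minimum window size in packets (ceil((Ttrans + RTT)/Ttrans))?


Given: Ttrans = 5 ms, RTT = 200 ms (= 2 * Tprop, Tprop = 100 ms)
Time until first ACK returns = Ttrans + RTT = 5 + 200 = 205 ms
Need W * Ttrans >= Ttrans + RTT  ->  W >= (Ttrans + RTT) / Ttrans
(Ttrans + RTT) / Ttrans = 205 / 5 = 41
W_min = ceil(41) = 41

41


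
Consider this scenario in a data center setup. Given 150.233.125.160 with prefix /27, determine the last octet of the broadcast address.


Given: IP = 150.233.125.160, prefix = /27
Host bits = 32 - 27 = 5
Network last octet = 160 AND mask = 160
Host part size = 2^5 - 1 = 31
Broadcast last octet = 160 OR 31 = 191

191


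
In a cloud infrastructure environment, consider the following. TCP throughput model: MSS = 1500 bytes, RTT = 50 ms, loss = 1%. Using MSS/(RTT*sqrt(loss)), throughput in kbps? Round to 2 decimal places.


Given: MSS = 1500 bytes, RTT = 50 ms, loss = 1%
RTT in seconds = 50 / 1000 = 0.05
Loss rate = 1% = 0.01
sqrt(loss) = sqrt(0.01) = 0.1
Throughput (bytes/s) = 1500 / (0.05 * 0.1) = 300000.0000
Throughput (kbps) = 300000.0000 * 8 / 1000 = 2400.000000 -> 2400.00 kbps (2 dp)

2400.00


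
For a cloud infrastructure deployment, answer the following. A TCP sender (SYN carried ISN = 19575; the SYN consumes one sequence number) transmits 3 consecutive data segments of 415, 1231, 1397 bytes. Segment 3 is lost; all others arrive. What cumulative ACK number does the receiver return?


SYN uses sequence number 19575; first data byte = ISN + 1 = 19576.
Segment 1: SEQ = 19576, len = 415 B, covers [19576, 19990]
Segment 2: SEQ = 19991, len = 1231 B, covers [19991, 21221]
Segment 3: SEQ = 21222, len = 1397 B, covers [21222, 22618] [LOST]
In-order data received: bytes [19576, 21221] (segments 1..2).
Segment 3 missing -> gap begins at byte 21222.
Cumulative ACK = next expected in-order byte = 19576 + 415 + 1231 = 21222

21222


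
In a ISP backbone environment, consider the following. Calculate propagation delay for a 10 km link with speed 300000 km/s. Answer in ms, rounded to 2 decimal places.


Given: distance = 10 km, speed = 300000 km/s
Delay = distance / speed = 10 / 300000 seconds
Delay in ms = 10 * 1000 / 300000
Delay = 0.0333 ms
Rounded to 2 dp = 0.03 ms

0.03


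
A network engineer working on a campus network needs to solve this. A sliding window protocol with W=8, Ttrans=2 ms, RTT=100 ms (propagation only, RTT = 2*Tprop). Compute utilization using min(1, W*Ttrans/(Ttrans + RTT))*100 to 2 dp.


Given: W = 8, Ttrans = 2 ms, RTT = 100 ms (= 2 * Tprop, Tprop = 50 ms)
Cycle time = Ttrans + RTT = 2 + 100 = 102 ms (first packet sent until its ACK returns)
W * Ttrans = 8 * 2 = 16 ms of sending per cycle
W * Ttrans / (Ttrans + RTT) = 16 / 102 = 0.156863
U = min(1, 0.156863) = 0.156863
U% = 15.69%

15.69


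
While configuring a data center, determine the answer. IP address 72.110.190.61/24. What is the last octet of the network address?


Given: IP = 72.110.190.61, prefix = /24
Subnet mask = 255.255.255.0
Last octet of IP: 61
Last octet of mask: 0
Network last octet = 61 AND 0 = 0

0


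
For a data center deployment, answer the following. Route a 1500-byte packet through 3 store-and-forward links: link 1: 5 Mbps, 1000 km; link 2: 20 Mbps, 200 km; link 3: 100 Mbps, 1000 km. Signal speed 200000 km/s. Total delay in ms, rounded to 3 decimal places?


Packet = 1500 bytes = 12000 bits. Store-and-forward: sum (t_trans + t_prop) per link.
Link 1: t_trans = 12000/(5*10^6) s = 2.4000 ms; t_prop = 1000/200000 s = 5.0000 ms; subtotal = 7.4000 ms
Link 2: t_trans = 12000/(20*10^6) s = 0.6000 ms; t_prop = 200/200000 s = 1.0000 ms; subtotal = 1.6000 ms
Link 3: t_trans = 12000/(100*10^6) s = 0.1200 ms; t_prop = 1000/200000 s = 5.0000 ms; subtotal = 5.1200 ms
End-to-end = 7.4000 + 1.6000 + 5.1200 = 14.1200 ms -> 14.120 ms (3 dp)

14.120


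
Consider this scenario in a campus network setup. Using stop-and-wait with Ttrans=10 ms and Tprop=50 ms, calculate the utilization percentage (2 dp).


Given: Ttrans = 10 ms, Tprop = 50 ms
RTT = 2 * Tprop = 2 * 50 = 100 ms
U = Ttrans / (Ttrans + RTT)
U = 10 / (10 + 100)
U = 10 / 110 = 0.090909
U% = 9.09%

9.09


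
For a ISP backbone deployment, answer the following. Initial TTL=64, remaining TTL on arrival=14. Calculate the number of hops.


Given: initial TTL = 64, received TTL = 14
Hops = initial TTL - received TTL
Hops = 64 - 14 = 50

50


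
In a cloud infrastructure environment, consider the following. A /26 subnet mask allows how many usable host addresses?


Given: subnet mask /26
Host bits = 32 - 26 = 6
Total addresses = 2^6 = 64
Usable hosts = 64 - 2 (network + broadcast) = 62

62


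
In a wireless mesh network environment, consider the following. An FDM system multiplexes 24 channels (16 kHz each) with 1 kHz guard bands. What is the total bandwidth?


Given: 24 channels, 16 kHz each, guard = 1 kHz
Channel bandwidth = 24 * 16 = 384 kHz
Guard bands = 23 gaps * 1 kHz = 23 kHz
Total = 384 + 23 = 407 kHz

407


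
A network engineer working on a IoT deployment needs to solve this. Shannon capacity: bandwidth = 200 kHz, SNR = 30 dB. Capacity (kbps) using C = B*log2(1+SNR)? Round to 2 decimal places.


Given: B = 200 kHz, SNR = 30 dB
SNR linear = 10^(30/10) = 1000
1 + SNR = 1001
log2(1001) = 9.9672262588
C = 200 * 1000 * 9.9672262588 = 1993445.2518 bps
C = 1993.445252 kbps -> 1993.45 kbps (2 dp)

1993.45


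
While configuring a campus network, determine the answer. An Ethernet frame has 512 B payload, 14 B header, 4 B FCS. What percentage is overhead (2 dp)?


Given: payload = 512 B, header = 14 B, trailer = 4 B
Overhead bytes = header + trailer = 14 + 4 = 18
Total frame = payload + overhead = 512 + 18 = 530
Overhead % = 18 / 530 * 100 = 3.3962% -> 3.40% (2 dp)

3.40


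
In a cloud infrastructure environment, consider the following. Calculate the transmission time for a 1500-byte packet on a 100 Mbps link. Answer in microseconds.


Given: packet = 1500 bytes, bandwidth = 100 Mbps
Packet in bits = 1500 * 8 = 12000 bits
Bandwidth = 100 * 10^6 = 100000000 bps
Time = 12000 / 100000000 seconds
Time in us = 12000 * 10^6 / 100000000 = 120

120


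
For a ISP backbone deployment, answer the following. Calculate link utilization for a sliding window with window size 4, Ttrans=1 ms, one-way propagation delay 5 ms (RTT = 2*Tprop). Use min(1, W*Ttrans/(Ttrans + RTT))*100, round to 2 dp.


Given: W = 4, Ttrans = 1 ms, RTT = 10 ms (= 2 * Tprop, Tprop = 5 ms)
Cycle time = Ttrans + RTT = 1 + 10 = 11 ms (first packet sent until its ACK returns)
W * Ttrans = 4 * 1 = 4 ms of sending per cycle
W * Ttrans / (Ttrans + RTT) = 4 / 11 = 0.363636
U = min(1, 0.363636) = 0.363636
U% = 36.36%

36.36


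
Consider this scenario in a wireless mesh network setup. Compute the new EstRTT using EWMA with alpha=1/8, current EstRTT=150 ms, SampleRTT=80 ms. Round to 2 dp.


Given: EstRTT = 150 ms, SampleRTT = 80 ms, alpha = 1/8
New EstRTT = (1 - alpha) * EstRTT + alpha * SampleRTT
(7/8) * 150 = 131.25
(1/8) * 80 = 10
New EstRTT = 131.25 + 10 = 141.25 ms -> 141.25 ms (2 dp)

141.25


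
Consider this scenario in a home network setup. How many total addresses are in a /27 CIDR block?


Given: CIDR prefix /27
Host bits = 32 - 27 = 5
Total addresses = 2^5 = 32

32


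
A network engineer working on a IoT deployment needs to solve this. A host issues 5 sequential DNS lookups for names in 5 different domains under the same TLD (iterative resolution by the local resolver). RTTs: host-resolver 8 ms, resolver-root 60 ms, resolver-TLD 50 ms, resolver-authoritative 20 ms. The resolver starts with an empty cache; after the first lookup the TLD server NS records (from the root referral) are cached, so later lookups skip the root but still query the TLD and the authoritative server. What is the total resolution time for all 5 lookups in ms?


Lookup 1 (cold cache): local + root + TLD + auth = 8 + 60 + 50 + 20 = 138 ms
Lookups 2..5 (TLD NS cached -> skip root; new domain -> still ask TLD and auth): local + TLD + auth = 8 + 50 + 20 = 78 ms each
Remaining 4 lookups: 4 * 78 = 312 ms
Total = 138 + 312 = 450 ms

450


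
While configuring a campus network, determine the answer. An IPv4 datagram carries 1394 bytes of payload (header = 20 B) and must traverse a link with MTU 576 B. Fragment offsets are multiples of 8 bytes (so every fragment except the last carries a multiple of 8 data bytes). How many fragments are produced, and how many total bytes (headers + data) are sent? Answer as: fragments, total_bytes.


Max data per non-final fragment = floor((MTU - header)/8)*8 = floor((576 - 20)/8)*8 = floor(556/8)*8 = 552 B
Final fragment needs no 8-byte alignment: it can carry up to MTU - header = 556 B
Non-final fragments needed = ceil((payload - 556) / 552) = ceil(838/552) = ceil(1.5181) = 2
Number of fragments = 2 + 1 = 3
Fragment sizes (data): 2 * 552 B + 290 B (last, 290 <= 556 OK)
Total bytes sent = payload + n_frags * header = 1394 + 3*20 = 1394 + 60 = 1454 B

3, 1454


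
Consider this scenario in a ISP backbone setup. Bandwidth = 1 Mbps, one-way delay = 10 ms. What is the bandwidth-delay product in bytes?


Given: bandwidth = 1 Mbps, delay = 10 ms
BDP in bits = 1 * 10^6 * 10 / 1000
BDP in bits = 10000
BDP in bytes = 10000 / 8 = 1250

1250


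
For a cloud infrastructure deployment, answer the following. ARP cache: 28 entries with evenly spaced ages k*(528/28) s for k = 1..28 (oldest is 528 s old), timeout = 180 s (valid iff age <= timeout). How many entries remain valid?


Ages are k * 528/28 s for k = 1..28 (spacing = 18.8571 s).
Entry k is valid iff k * 528/28 <= 180 iff k <= 28 * 180 / 528 = 9.5455
n_valid = floor(9.5455) = 9
(n_stale = 28 - 9 = 19)

9


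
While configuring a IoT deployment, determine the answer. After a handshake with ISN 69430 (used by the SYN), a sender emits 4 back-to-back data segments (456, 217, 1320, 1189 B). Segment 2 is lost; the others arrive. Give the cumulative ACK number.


SYN uses sequence number 69430; first data byte = ISN + 1 = 69431.
Segment 1: SEQ = 69431, len = 456 B, covers [69431, 69886]
Segment 2: SEQ = 69887, len = 217 B, covers [69887, 70103] [LOST]
Segment 3: SEQ = 70104, len = 1320 B, covers [70104, 71423]
Segment 4: SEQ = 71424, len = 1189 B, covers [71424, 72612]
In-order data received: bytes [69431, 69886] (segments 1..1).
Segment 2 missing -> gap begins at byte 69887; later segments buffered out of order.
Cumulative ACK = next expected in-order byte = 69431 + 456 = 69887

69887


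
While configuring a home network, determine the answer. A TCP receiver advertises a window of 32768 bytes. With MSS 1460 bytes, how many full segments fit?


Given: RWND = 32768 bytes, MSS = 1460 bytes
Full segments = floor(RWND / MSS)
Full segments = floor(32768 / 1460)
Full segments = floor(22.4438) = 22

22


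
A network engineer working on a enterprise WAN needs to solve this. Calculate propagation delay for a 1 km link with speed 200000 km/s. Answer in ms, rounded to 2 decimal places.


Given: distance = 1 km, speed = 200000 km/s
Delay = distance / speed = 1 / 200000 seconds
Delay in ms = 1 * 1000 / 200000
Delay = 0.0050 ms
Rounded to 2 dp = 0.01 ms

0.01


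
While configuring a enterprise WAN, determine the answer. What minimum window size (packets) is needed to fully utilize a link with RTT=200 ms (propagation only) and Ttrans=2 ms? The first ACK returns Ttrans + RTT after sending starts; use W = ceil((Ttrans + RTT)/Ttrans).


Given: Ttrans = 2 ms, RTT = 200 ms (= 2 * Tprop, Tprop = 100 ms)
Time until first ACK returns = Ttrans + RTT = 2 + 200 = 202 ms
Need W * Ttrans >= Ttrans + RTT  ->  W >= (Ttrans + RTT) / Ttrans
(Ttrans + RTT) / Ttrans = 202 / 2 = 101
W_min = ceil(101) = 101

101


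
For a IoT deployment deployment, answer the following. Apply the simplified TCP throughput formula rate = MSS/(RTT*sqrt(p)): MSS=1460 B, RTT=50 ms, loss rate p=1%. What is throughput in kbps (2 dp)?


Given: MSS = 1460 bytes, RTT = 50 ms, loss = 1%
RTT in seconds = 50 / 1000 = 0.05
Loss rate = 1% = 0.01
sqrt(loss) = sqrt(0.01) = 0.1
Throughput (bytes/s) = 1460 / (0.05 * 0.1) = 292000.0000
Throughput (kbps) = 292000.0000 * 8 / 1000 = 2336.000000 -> 2336.00 kbps (2 dp)

2336.00


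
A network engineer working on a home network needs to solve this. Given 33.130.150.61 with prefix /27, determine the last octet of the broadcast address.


Given: IP = 33.130.150.61, prefix = /27
Host bits = 32 - 27 = 5
Network last octet = 61 AND mask = 32
Host part size = 2^5 - 1 = 31
Broadcast last octet = 32 OR 31 = 63

63


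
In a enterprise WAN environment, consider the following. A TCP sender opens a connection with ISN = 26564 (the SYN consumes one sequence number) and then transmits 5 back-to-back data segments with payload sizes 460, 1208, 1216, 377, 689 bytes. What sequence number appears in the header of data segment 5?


The SYN occupies sequence number ISN = 26564, so the first data byte is ISN + 1 = 26565.
SEQ of data segment i = (ISN + 1) + sum of payload sizes of segments 1..i-1.
Segment 1: SEQ = 26565, payload = 460 bytes
Segment 2: SEQ = 27025, payload = 1208 bytes
Segment 3: SEQ = 28233, payload = 1216 bytes
Segment 4: SEQ = 29449, payload = 377 bytes
Segment 5: SEQ = 29826, payload = 689 bytes
SEQ of segment 5 = 26565 + 460 + 1208 + 1216 + 377 = 29826

29826


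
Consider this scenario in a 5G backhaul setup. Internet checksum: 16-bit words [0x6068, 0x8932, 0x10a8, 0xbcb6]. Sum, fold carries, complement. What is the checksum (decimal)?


Given words: [0x6068, 0x8932, 0x10a8, 0xbcb6]
Step 1: Sum all words
Raw sum = 24680 + 35122 + 4264 + 48310 = 112376
Step 2: Fold carry: (46840 + 1) = 46841
One's complement = ~46841 & 0xFFFF = 18694

18694


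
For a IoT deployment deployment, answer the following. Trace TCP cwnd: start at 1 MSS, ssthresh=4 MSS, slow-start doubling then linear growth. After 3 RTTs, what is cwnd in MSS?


RTT 0: cwnd = 1 MSS (initial)
RTT 1: cwnd = 2 MSS (slow start, doubled)
RTT 2: cwnd = 4 MSS (slow start, doubled)
RTT 3: cwnd = 5 MSS (congestion avoidance, +1)

5


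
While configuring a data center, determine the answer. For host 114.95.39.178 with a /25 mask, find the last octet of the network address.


Given: IP = 114.95.39.178, prefix = /25
Subnet mask = 255.255.255.128
Last octet of IP: 178
Last octet of mask: 128
Network last octet = 178 AND 128 = 128

128


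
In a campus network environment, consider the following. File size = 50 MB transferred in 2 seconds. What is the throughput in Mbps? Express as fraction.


Given: file = 50 MB, time = 2 s
File in Mb = 50 * 8 = 400 Mb
Throughput = 400 / 2 Mbps
Throughput = 200 Mbps

200


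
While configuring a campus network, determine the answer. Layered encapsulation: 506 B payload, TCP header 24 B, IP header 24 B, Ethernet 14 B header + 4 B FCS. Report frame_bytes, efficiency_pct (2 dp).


TCP segment = 506 + 24 = 530 B
IP packet = 530 + 24 = 554 B
Ethernet frame = 554 + 14 + 4 = 572 B
Efficiency = app / frame = 506 / 572 = 0.884615 = 88.4615% -> 88.46% (2 dp)

572, 88.46


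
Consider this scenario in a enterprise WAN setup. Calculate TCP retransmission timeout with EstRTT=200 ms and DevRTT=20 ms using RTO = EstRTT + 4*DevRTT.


Given: EstRTT = 200 ms, DevRTT = 20 ms
Timeout = EstRTT + 4 * DevRTT
4 * DevRTT = 4 * 20 = 80
Timeout = 200 + 80 = 280 ms

280


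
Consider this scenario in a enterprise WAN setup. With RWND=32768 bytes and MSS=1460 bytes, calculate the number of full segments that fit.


Given: RWND = 32768 bytes, MSS = 1460 bytes
Full segments = floor(RWND / MSS)
Full segments = floor(32768 / 1460)
Full segments = floor(22.4438) = 22

22


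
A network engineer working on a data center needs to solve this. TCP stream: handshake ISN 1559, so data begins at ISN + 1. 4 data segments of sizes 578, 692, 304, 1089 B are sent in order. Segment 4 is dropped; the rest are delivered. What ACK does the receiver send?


SYN uses sequence number 1559; first data byte = ISN + 1 = 1560.
Segment 1: SEQ = 1560, len = 578 B, covers [1560, 2137]
Segment 2: SEQ = 2138, len = 692 B, covers [2138, 2829]
Segment 3: SEQ = 2830, len = 304 B, covers [2830, 3133]
Segment 4: SEQ = 3134, len = 1089 B, covers [3134, 4222] [LOST]
In-order data received: bytes [1560, 3133] (segments 1..3).
Segment 4 missing -> gap begins at byte 3134.
Cumulative ACK = next expected in-order byte = 1560 + 578 + 692 + 304 = 3134

3134


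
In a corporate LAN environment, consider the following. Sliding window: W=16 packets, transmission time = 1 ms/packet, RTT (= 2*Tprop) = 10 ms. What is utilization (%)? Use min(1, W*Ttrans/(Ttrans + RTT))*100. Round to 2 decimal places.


Given: W = 16, Ttrans = 1 ms, RTT = 10 ms (= 2 * Tprop, Tprop = 5 ms)
Cycle time = Ttrans + RTT = 1 + 10 = 11 ms (first packet sent until its ACK returns)
W * Ttrans = 16 * 1 = 16 ms of sending per cycle
W * Ttrans / (Ttrans + RTT) = 16 / 11 = 1.454545
U = min(1, 1.454545) = 1.000000
U% = 100.00%

100.00


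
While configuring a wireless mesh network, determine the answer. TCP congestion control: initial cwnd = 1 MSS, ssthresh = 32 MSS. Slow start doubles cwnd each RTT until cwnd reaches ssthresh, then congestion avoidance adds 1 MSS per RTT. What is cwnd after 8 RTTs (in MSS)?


RTT 0: cwnd = 1 MSS (initial)
RTT 1: cwnd = 2 MSS (slow start, doubled)
RTT 2: cwnd = 4 MSS (slow start, doubled)
RTT 3: cwnd = 8 MSS (slow start, doubled)
RTT 4: cwnd = 16 MSS (slow start, doubled)
RTT 5: cwnd = 32 MSS (slow start, doubled)
RTT 6: cwnd = 33 MSS (congestion avoidance, +1)
RTT 7: cwnd = 34 MSS (congestion avoidance, +1)
RTT 8: cwnd = 35 MSS (congestion avoidance, +1)

35


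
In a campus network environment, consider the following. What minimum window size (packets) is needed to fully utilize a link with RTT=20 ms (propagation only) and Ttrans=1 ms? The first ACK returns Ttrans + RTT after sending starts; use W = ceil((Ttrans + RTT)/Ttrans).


Given: Ttrans = 1 ms, RTT = 20 ms (= 2 * Tprop, Tprop = 10 ms)
Time until first ACK returns = Ttrans + RTT = 1 + 20 = 21 ms
Need W * Ttrans >= Ttrans + RTT  ->  W >= (Ttrans + RTT) / Ttrans
(Ttrans + RTT) / Ttrans = 21 / 1 = 21
W_min = ceil(21) = 21

21


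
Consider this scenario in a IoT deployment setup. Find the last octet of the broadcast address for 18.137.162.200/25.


Given: IP = 18.137.162.200, prefix = /25
Host bits = 32 - 25 = 7
Network last octet = 200 AND mask = 128
Host part size = 2^7 - 1 = 127
Broadcast last octet = 128 OR 127 = 255

255


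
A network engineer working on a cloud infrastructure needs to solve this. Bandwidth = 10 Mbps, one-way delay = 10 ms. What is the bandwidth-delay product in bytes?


Given: bandwidth = 10 Mbps, delay = 10 ms
BDP in bits = 10 * 10^6 * 10 / 1000
BDP in bits = 100000
BDP in bytes = 100000 / 8 = 12500

12500


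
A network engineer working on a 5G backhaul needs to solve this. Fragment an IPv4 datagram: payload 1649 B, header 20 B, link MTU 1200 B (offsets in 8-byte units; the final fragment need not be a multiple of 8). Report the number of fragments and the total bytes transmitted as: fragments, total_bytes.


Max data per non-final fragment = floor((MTU - header)/8)*8 = floor((1200 - 20)/8)*8 = floor(1180/8)*8 = 1176 B
Final fragment needs no 8-byte alignment: it can carry up to MTU - header = 1180 B
Non-final fragments needed = ceil((payload - 1180) / 1176) = ceil(469/1176) = ceil(0.3988) = 1
Number of fragments = 1 + 1 = 2
Fragment sizes (data): 1 * 1176 B + 473 B (last, 473 <= 1180 OK)
Total bytes sent = payload + n_frags * header = 1649 + 2*20 = 1649 + 40 = 1689 B

2, 1689


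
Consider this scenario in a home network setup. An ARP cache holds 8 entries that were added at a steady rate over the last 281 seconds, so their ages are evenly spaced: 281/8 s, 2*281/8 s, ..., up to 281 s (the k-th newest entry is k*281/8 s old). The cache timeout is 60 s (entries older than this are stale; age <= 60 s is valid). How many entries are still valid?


Ages are k * 281/8 s for k = 1..8 (spacing = 35.1250 s).
Entry k is valid iff k * 281/8 <= 60 iff k <= 8 * 60 / 281 = 1.7082
n_valid = floor(1.7082) = 1
(n_stale = 8 - 1 = 7)

1


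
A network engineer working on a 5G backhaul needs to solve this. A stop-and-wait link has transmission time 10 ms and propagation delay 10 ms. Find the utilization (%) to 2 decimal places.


Given: Ttrans = 10 ms, Tprop = 10 ms
RTT = 2 * Tprop = 2 * 10 = 20 ms
U = Ttrans / (Ttrans + RTT)
U = 10 / (10 + 20)
U = 10 / 30 = 0.333333
U% = 33.33%

33.33


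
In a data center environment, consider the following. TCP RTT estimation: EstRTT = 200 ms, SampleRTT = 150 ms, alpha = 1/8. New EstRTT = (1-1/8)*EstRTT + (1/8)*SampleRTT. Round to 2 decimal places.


Given: EstRTT = 200 ms, SampleRTT = 150 ms, alpha = 1/8
New EstRTT = (1 - alpha) * EstRTT + alpha * SampleRTT
(7/8) * 200 = 175
(1/8) * 150 = 18.75
New EstRTT = 175 + 18.75 = 193.75 ms -> 193.75 ms (2 dp)

193.75


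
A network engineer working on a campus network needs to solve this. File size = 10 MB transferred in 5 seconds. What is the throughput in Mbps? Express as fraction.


Given: file = 10 MB, time = 5 s
File in Mb = 10 * 8 = 80 Mb
Throughput = 80 / 5 Mbps
Throughput = 16 Mbps

16


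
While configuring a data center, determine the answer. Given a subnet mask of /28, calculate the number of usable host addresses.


Given: subnet mask /28
Host bits = 32 - 28 = 4
Total addresses = 2^4 = 16
Usable hosts = 16 - 2 (network + broadcast) = 14

14


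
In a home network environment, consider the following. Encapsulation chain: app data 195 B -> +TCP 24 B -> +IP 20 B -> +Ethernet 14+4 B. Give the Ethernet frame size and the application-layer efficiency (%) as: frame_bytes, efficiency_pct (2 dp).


TCP segment = 195 + 24 = 219 B
IP packet = 219 + 20 = 239 B
Ethernet frame = 239 + 14 + 4 = 257 B
Efficiency = app / frame = 195 / 257 = 0.758755 = 75.8755% -> 75.88% (2 dp)

257, 75.88


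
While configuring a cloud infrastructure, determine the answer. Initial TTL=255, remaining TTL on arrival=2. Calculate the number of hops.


Given: initial TTL = 255, received TTL = 2
Hops = initial TTL - received TTL
Hops = 255 - 2 = 253

253


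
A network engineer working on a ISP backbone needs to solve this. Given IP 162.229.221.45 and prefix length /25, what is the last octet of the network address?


Given: IP = 162.229.221.45, prefix = /25
Subnet mask = 255.255.255.128
Last octet of IP: 45
Last octet of mask: 128
Network last octet = 45 AND 128 = 0

0


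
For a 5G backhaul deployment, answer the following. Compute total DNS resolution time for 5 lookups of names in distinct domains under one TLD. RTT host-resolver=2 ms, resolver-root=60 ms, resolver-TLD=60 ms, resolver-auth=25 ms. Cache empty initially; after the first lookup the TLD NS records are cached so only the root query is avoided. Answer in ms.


Lookup 1 (cold cache): local + root + TLD + auth = 2 + 60 + 60 + 25 = 147 ms
Lookups 2..5 (TLD NS cached -> skip root; new domain -> still ask TLD and auth): local + TLD + auth = 2 + 60 + 25 = 87 ms each
Remaining 4 lookups: 4 * 87 = 348 ms
Total = 147 + 348 = 495 ms

495


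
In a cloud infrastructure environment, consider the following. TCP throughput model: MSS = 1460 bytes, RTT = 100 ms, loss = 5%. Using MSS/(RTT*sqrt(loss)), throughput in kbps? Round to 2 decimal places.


Given: MSS = 1460 bytes, RTT = 100 ms, loss = 5%
RTT in seconds = 100 / 1000 = 0.1
Loss rate = 5% = 0.05
sqrt(loss) = sqrt(0.05) = 0.223606797750
Throughput (bytes/s) = 1460 / (0.1 * 0.223606797750) = 65293.1849
Throughput (kbps) = 65293.1849 * 8 / 1000 = 522.345480 -> 522.35 kbps (2 dp)

522.35


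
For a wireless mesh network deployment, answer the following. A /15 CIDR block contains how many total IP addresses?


Given: CIDR prefix /15
Host bits = 32 - 15 = 17
Total addresses = 2^17 = 131072

131072


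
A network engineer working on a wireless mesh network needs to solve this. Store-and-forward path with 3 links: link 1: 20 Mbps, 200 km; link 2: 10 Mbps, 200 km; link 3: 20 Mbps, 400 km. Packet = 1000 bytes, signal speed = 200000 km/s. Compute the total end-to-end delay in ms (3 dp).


Packet = 1000 bytes = 8000 bits. Store-and-forward: sum (t_trans + t_prop) per link.
Link 1: t_trans = 8000/(20*10^6) s = 0.4000 ms; t_prop = 200/200000 s = 1.0000 ms; subtotal = 1.4000 ms
Link 2: t_trans = 8000/(10*10^6) s = 0.8000 ms; t_prop = 200/200000 s = 1.0000 ms; subtotal = 1.8000 ms
Link 3: t_trans = 8000/(20*10^6) s = 0.4000 ms; t_prop = 400/200000 s = 2.0000 ms; subtotal = 2.4000 ms
End-to-end = 1.4000 + 1.8000 + 2.4000 = 5.6000 ms -> 5.600 ms (3 dp)

5.600


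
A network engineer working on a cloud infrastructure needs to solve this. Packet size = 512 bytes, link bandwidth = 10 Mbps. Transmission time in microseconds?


Given: packet = 512 bytes, bandwidth = 10 Mbps
Packet in bits = 512 * 8 = 4096 bits
Bandwidth = 10 * 10^6 = 10000000 bps
Time = 4096 / 10000000 seconds
Time in us = 4096 * 10^6 / 10000000 = 409.6

409.6


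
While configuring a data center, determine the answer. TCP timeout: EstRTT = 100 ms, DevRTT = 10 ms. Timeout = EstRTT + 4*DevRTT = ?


Given: EstRTT = 100 ms, DevRTT = 10 ms
Timeout = EstRTT + 4 * DevRTT
4 * DevRTT = 4 * 10 = 40
Timeout = 100 + 40 = 140 ms

140


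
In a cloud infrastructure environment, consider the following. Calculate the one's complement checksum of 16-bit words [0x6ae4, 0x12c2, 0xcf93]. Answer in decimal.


Given words: [0x6ae4, 0x12c2, 0xcf93]
Step 1: Sum all words
Raw sum = 27364 + 4802 + 53139 = 85305
Step 2: Fold carry: (19769 + 1) = 19770
One's complement = ~19770 & 0xFFFF = 45765

45765


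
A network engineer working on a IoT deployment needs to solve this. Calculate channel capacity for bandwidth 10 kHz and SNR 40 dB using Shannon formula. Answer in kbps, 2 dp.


Given: B = 10 kHz, SNR = 40 dB
SNR linear = 10^(40/10) = 10000
1 + SNR = 10001
log2(10001) = 13.2878566418
C = 10 * 1000 * 13.2878566418 = 132878.5664 bps
C = 132.878566 kbps -> 132.88 kbps (2 dp)

132.88


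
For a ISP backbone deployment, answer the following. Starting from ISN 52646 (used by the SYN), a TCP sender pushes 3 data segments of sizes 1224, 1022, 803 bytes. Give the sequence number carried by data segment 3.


The SYN occupies sequence number ISN = 52646, so the first data byte is ISN + 1 = 52647.
SEQ of data segment i = (ISN + 1) + sum of payload sizes of segments 1..i-1.
Segment 1: SEQ = 52647, payload = 1224 bytes
Segment 2: SEQ = 53871, payload = 1022 bytes
Segment 3: SEQ = 54893, payload = 803 bytes
SEQ of segment 3 = 52647 + 1224 + 1022 = 54893

54893


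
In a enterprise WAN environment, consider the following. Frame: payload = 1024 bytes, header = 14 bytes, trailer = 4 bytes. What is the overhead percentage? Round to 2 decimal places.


Given: payload = 1024 B, header = 14 B, trailer = 4 B
Overhead bytes = header + trailer = 14 + 4 = 18
Total frame = payload + overhead = 1024 + 18 = 1042
Overhead % = 18 / 1042 * 100 = 1.7274% -> 1.73% (2 dp)

1.73


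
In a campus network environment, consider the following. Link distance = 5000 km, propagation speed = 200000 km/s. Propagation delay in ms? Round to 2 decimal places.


Given: distance = 5000 km, speed = 200000 km/s
Delay = distance / speed = 5000 / 200000 seconds
Delay in ms = 5000 * 1000 / 200000
Delay = 25.0000 ms
Rounded to 2 dp = 25.00 ms

25.00


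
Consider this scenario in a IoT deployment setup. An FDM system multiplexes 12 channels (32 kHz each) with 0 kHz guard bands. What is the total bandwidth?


Given: 12 channels, 32 kHz each, guard = 0 kHz
Channel bandwidth = 12 * 32 = 384 kHz
Guard bands = 11 gaps * 0 kHz = 0 kHz
Total = 384 + 0 = 384 kHz

384


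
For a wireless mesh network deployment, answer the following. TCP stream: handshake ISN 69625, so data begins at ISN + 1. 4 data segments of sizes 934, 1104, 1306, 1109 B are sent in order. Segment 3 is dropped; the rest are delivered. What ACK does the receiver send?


SYN uses sequence number 69625; first data byte = ISN + 1 = 69626.
Segment 1: SEQ = 69626, len = 934 B, covers [69626, 70559]
Segment 2: SEQ = 70560, len = 1104 B, covers [70560, 71663]
Segment 3: SEQ = 71664, len = 1306 B, covers [71664, 72969] [LOST]
Segment 4: SEQ = 72970, len = 1109 B, covers [72970, 74078]
In-order data received: bytes [69626, 71663] (segments 1..2).
Segment 3 missing -> gap begins at byte 71664; later segments buffered out of order.
Cumulative ACK = next expected in-order byte = 69626 + 934 + 1104 = 71664

71664


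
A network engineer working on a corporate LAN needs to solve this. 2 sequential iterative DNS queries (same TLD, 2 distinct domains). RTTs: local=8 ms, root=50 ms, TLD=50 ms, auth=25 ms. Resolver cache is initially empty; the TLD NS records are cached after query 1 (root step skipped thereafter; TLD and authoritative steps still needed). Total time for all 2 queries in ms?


Lookup 1 (cold cache): local + root + TLD + auth = 8 + 50 + 50 + 25 = 133 ms
Lookups 2..2 (TLD NS cached -> skip root; new domain -> still ask TLD and auth): local + TLD + auth = 8 + 50 + 25 = 83 ms each
Remaining 1 lookups: 1 * 83 = 83 ms
Total = 133 + 83 = 216 ms

216


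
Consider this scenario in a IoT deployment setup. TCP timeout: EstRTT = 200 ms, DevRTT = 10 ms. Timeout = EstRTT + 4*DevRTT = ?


Given: EstRTT = 200 ms, DevRTT = 10 ms
Timeout = EstRTT + 4 * DevRTT
4 * DevRTT = 4 * 10 = 40
Timeout = 200 + 40 = 240 ms

240


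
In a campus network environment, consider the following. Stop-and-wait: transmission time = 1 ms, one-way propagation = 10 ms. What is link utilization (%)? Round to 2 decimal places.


Given: Ttrans = 1 ms, Tprop = 10 ms
RTT = 2 * Tprop = 2 * 10 = 20 ms
U = Ttrans / (Ttrans + RTT)
U = 1 / (1 + 20)
U = 1 / 21 = 0.047619
U% = 4.76%

4.76


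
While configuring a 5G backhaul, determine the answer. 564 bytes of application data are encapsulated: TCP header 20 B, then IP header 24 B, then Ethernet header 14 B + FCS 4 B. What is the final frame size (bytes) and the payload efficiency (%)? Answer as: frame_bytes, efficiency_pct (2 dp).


TCP segment = 564 + 20 = 584 B
IP packet = 584 + 24 = 608 B
Ethernet frame = 608 + 14 + 4 = 626 B
Efficiency = app / frame = 564 / 626 = 0.900958 = 90.0958% -> 90.10% (2 dp)

626, 90.10


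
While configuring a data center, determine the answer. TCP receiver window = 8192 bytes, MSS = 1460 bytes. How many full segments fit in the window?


Given: RWND = 8192 bytes, MSS = 1460 bytes
Full segments = floor(RWND / MSS)
Full segments = floor(8192 / 1460)
Full segments = floor(5.611) = 5

5


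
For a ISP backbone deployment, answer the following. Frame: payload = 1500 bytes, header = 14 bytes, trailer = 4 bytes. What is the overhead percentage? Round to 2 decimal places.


Given: payload = 1500 B, header = 14 B, trailer = 4 B
Overhead bytes = header + trailer = 14 + 4 = 18
Total frame = payload + overhead = 1500 + 18 = 1518
Overhead % = 18 / 1518 * 100 = 1.1858% -> 1.19% (2 dp)

1.19


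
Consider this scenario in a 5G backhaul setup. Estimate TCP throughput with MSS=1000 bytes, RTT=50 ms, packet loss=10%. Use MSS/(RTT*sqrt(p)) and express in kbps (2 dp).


Given: MSS = 1000 bytes, RTT = 50 ms, loss = 10%
RTT in seconds = 50 / 1000 = 0.05
Loss rate = 10% = 0.1
sqrt(loss) = sqrt(0.1) = 0.316227766017
Throughput (bytes/s) = 1000 / (0.05 * 0.316227766017) = 63245.5532
Throughput (kbps) = 63245.5532 * 8 / 1000 = 505.964426 -> 505.96 kbps (2 dp)

505.96


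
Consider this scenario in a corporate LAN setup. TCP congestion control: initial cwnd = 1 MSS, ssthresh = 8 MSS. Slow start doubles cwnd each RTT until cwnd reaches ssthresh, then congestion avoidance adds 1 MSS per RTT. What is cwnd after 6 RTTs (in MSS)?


RTT 0: cwnd = 1 MSS (initial)
RTT 1: cwnd = 2 MSS (slow start, doubled)
RTT 2: cwnd = 4 MSS (slow start, doubled)
RTT 3: cwnd = 8 MSS (slow start, doubled)
RTT 4: cwnd = 9 MSS (congestion avoidance, +1)
RTT 5: cwnd = 10 MSS (congestion avoidance, +1)
RTT 6: cwnd = 11 MSS (congestion avoidance, +1)

11


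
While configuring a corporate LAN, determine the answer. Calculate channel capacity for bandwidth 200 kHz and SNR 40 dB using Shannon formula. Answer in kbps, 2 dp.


Given: B = 200 kHz, SNR = 40 dB
SNR linear = 10^(40/10) = 10000
1 + SNR = 10001
log2(10001) = 13.2878566418
C = 200 * 1000 * 13.2878566418 = 2657571.3284 bps
C = 2657.571328 kbps -> 2657.57 kbps (2 dp)

2657.57


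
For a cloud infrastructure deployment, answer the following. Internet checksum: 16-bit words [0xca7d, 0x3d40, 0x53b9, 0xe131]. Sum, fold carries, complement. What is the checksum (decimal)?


Given words: [0xca7d, 0x3d40, 0x53b9, 0xe131]
Step 1: Sum all words
Raw sum = 51837 + 15680 + 21433 + 57649 = 146599
Step 2: Fold carry: (15527 + 2) = 15529
One's complement = ~15529 & 0xFFFF = 50006

50006


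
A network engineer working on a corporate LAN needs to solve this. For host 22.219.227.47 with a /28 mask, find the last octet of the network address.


Given: IP = 22.219.227.47, prefix = /28
Subnet mask = 255.255.255.240
Last octet of IP: 47
Last octet of mask: 240
Network last octet = 47 AND 240 = 32

32


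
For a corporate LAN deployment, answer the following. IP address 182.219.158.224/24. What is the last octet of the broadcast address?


Given: IP = 182.219.158.224, prefix = /24
Host bits = 32 - 24 = 8
Network last octet = 224 AND mask = 0
Host part size = 2^8 - 1 = 255
Broadcast last octet = 0 OR 255 = 255

255


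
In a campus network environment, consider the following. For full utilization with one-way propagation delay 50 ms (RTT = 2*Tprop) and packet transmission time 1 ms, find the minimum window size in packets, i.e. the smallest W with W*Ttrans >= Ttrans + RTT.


Given: Ttrans = 1 ms, RTT = 100 ms (= 2 * Tprop, Tprop = 50 ms)
Time until first ACK returns = Ttrans + RTT = 1 + 100 = 101 ms
Need W * Ttrans >= Ttrans + RTT  ->  W >= (Ttrans + RTT) / Ttrans
(Ttrans + RTT) / Ttrans = 101 / 1 = 101
W_min = ceil(101) = 101

101


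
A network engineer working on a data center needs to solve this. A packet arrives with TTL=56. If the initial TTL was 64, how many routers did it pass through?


Given: initial TTL = 64, received TTL = 56
Hops = initial TTL - received TTL
Hops = 64 - 56 = 8

8


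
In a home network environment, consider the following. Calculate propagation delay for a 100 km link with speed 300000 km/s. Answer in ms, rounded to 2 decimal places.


Given: distance = 100 km, speed = 300000 km/s
Delay = distance / speed = 100 / 300000 seconds
Delay in ms = 100 * 1000 / 300000
Delay = 0.3333 ms
Rounded to 2 dp = 0.33 ms

0.33


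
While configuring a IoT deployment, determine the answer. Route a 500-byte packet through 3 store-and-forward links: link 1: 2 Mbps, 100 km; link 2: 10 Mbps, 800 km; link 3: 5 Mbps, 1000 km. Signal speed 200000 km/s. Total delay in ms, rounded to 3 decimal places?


Packet = 500 bytes = 4000 bits. Store-and-forward: sum (t_trans + t_prop) per link.
Link 1: t_trans = 4000/(2*10^6) s = 2.0000 ms; t_prop = 100/200000 s = 0.5000 ms; subtotal = 2.5000 ms
Link 2: t_trans = 4000/(10*10^6) s = 0.4000 ms; t_prop = 800/200000 s = 4.0000 ms; subtotal = 4.4000 ms
Link 3: t_trans = 4000/(5*10^6) s = 0.8000 ms; t_prop = 1000/200000 s = 5.0000 ms; subtotal = 5.8000 ms
End-to-end = 2.5000 + 4.4000 + 5.8000 = 12.7000 ms -> 12.700 ms (3 dp)

12.700


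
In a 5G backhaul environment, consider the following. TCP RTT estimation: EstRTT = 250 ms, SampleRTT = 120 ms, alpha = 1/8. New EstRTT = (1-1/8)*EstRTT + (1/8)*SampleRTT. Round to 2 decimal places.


Given: EstRTT = 250 ms, SampleRTT = 120 ms, alpha = 1/8
New EstRTT = (1 - alpha) * EstRTT + alpha * SampleRTT
(7/8) * 250 = 218.75
(1/8) * 120 = 15
New EstRTT = 218.75 + 15 = 233.75 ms -> 233.75 ms (2 dp)

233.75


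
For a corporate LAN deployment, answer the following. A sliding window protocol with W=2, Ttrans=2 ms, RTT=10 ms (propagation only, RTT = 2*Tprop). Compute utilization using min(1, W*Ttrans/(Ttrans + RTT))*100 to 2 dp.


Given: W = 2, Ttrans = 2 ms, RTT = 10 ms (= 2 * Tprop, Tprop = 5 ms)
Cycle time = Ttrans + RTT = 2 + 10 = 12 ms (first packet sent until its ACK returns)
W * Ttrans = 2 * 2 = 4 ms of sending per cycle
W * Ttrans / (Ttrans + RTT) = 4 / 12 = 0.333333
U = min(1, 0.333333) = 0.333333
U% = 33.33%

33.33


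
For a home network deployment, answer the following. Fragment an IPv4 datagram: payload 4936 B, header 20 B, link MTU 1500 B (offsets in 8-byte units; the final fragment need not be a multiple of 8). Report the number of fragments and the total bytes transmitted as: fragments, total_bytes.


Max data per non-final fragment = floor((MTU - header)/8)*8 = floor((1500 - 20)/8)*8 = floor(1480/8)*8 = 1480 B
Final fragment needs no 8-byte alignment: it can carry up to MTU - header = 1480 B
Non-final fragments needed = ceil((payload - 1480) / 1480) = ceil(3456/1480) = ceil(2.3351) = 3
Number of fragments = 3 + 1 = 4
Fragment sizes (data): 3 * 1480 B + 496 B (last, 496 <= 1480 OK)
Total bytes sent = payload + n_frags * header = 4936 + 4*20 = 4936 + 80 = 5016 B

4, 5016


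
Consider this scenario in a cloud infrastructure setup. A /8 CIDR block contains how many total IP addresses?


Given: CIDR prefix /8
Host bits = 32 - 8 = 24
Total addresses = 2^24 = 16777216

16777216


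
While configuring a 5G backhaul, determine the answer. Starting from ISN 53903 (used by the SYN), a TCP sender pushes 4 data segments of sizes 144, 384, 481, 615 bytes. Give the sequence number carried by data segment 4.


The SYN occupies sequence number ISN = 53903, so the first data byte is ISN + 1 = 53904.
SEQ of data segment i = (ISN + 1) + sum of payload sizes of segments 1..i-1.
Segment 1: SEQ = 53904, payload = 144 bytes
Segment 2: SEQ = 54048, payload = 384 bytes
Segment 3: SEQ = 54432, payload = 481 bytes
Segment 4: SEQ = 54913, payload = 615 bytes
SEQ of segment 4 = 53904 + 144 + 384 + 481 = 54913

54913


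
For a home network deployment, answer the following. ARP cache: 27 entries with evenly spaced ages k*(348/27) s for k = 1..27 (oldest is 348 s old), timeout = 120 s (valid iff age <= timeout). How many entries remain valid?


Ages are k * 348/27 s for k = 1..27 (spacing = 12.8889 s).
Entry k is valid iff k * 348/27 <= 120 iff k <= 27 * 120 / 348 = 9.3103
n_valid = floor(9.3103) = 9
(n_stale = 27 - 9 = 18)

9
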